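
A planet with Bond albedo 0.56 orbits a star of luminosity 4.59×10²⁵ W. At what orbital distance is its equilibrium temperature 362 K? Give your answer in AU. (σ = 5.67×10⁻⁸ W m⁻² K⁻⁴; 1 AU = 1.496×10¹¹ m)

d ≈ 0.136 AU

From T_eq⁴ = L(1−A)/(16πσd²): d = √[L(1−A)/(16πσT_eq⁴)].
d = √[4.59×10²⁵ × 0.44 / (16π × 5.67×10⁻⁸ × (362)⁴)] = 2.03×10¹⁰ m = 0.136 AU.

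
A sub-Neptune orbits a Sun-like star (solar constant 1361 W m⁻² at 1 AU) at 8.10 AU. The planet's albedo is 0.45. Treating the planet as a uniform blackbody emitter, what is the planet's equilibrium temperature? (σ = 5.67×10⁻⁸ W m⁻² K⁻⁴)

Flux at 8.10 AU: S = 1361/8.10² = 20.7 W m⁻².
Energy balance: absorbed = emitted ⇒ πR²·S(1−A) = 4πR²·σT_eq⁴, so T_eq⁴ = S(1−A)/(4σ).
T_eq = [20.7 × 0.55 / (4 × 5.67×10⁻⁸)]^(1/4) = (5.03×10⁷)^(1/4) = 84.2 K.

T_eq ≈ 84.2 K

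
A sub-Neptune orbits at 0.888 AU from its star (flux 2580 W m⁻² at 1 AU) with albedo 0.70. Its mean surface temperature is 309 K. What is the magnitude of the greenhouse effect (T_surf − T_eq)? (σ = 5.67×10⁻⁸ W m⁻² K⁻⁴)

ΔT ≈ 52.5 K

S = 2580/0.888² = 3272 W m⁻².
T_eq = [S(1−A)/(4σ)]^(1/4) = [3272×0.30/(4×5.67×10⁻⁸)]^(1/4) = 256.5 K.
ΔT = T_surf − T_eq = 309 − 256.5.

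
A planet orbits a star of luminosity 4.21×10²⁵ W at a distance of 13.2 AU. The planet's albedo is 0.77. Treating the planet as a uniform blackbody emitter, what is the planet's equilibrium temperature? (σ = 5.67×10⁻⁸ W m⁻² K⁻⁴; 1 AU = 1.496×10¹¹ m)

T_eq ≈ 30.6 K

d = 13.2 AU = 1.97×10¹² m.
Flux: S = L/(4πd²) = 4.21×10²⁵/(4π×(1.97×10¹²)²) = 0.859 W m⁻².
Energy balance: absorbed = emitted ⇒ πR²·S(1−A) = 4πR²·σT_eq⁴, so T_eq⁴ = S(1−A)/(4σ).
T_eq = [0.859 × 0.23 / (4 × 5.67×10⁻⁸)]^(1/4) = (8.71×10⁵)^(1/4) = 30.6 K.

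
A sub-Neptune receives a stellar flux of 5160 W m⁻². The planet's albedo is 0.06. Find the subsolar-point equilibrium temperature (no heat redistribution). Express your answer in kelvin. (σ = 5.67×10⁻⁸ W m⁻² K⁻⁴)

T_ss ≈ 541 K

At the subsolar point the surface absorbs S(1−A) and emits σT⁴ per unit area — no factor of 4, since only the local patch is in balance.
T = [5160 × 0.94 / 5.67×10⁻⁸]^(1/4) = (8.55×10¹⁰)^(1/4) = 541 K.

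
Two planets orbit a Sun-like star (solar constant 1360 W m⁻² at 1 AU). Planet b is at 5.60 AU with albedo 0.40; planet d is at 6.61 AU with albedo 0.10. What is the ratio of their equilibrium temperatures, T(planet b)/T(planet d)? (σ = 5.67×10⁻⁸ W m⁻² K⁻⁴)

T₁/T₂ ≈ 0.982

T_eq = [S₀(1−A)/(4σd²)]^(1/4), so T ∝ (1−A)^(1/4) / √d.
T₁ = [1360×0.60/(4×5.67×10⁻⁸×5.60²)]^(1/4) = 103.49 K.
T₂ = [1360×0.90/(4×5.67×10⁻⁸×6.61²)]^(1/4) = 105.42 K.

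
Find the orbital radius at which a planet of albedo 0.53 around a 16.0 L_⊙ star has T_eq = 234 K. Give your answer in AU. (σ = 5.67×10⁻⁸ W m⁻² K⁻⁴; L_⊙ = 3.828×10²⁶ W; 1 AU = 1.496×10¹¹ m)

L = 16.0 × 3.828×10²⁶ = 6.12×10²⁷ W.
From T_eq⁴ = L(1−A)/(16πσd²): d = √[L(1−A)/(16πσT_eq⁴)].
d = √[6.12×10²⁷ × 0.47 / (16π × 5.67×10⁻⁸ × (234)⁴)] = 5.80×10¹¹ m = 3.88 AU.

d ≈ 3.88 AU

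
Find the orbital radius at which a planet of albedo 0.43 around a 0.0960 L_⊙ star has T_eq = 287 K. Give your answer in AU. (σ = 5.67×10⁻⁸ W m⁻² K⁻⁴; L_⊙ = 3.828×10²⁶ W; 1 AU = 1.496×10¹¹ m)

L = 0.0960 × 3.828×10²⁶ = 3.67×10²⁵ W.
From T_eq⁴ = L(1−A)/(16πσd²): d = √[L(1−A)/(16πσT_eq⁴)].
d = √[3.67×10²⁵ × 0.57 / (16π × 5.67×10⁻⁸ × (287)⁴)] = 3.29×10¹⁰ m = 0.220 AU.

d ≈ 0.220 AU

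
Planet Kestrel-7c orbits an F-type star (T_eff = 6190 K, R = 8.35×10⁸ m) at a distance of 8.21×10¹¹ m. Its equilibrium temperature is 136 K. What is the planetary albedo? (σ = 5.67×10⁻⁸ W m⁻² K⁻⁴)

L = 4πR_⋆²σT_⋆⁴ = 4π(8.35×10⁸)² × 5.67×10⁻⁸ × (6190)⁴ = 7.29×10²⁶ W.
S = L/(4πd²) = 86.1 W m⁻².
From T_eq⁴ = S(1−A)/(4σ): 1−A = 4σT_eq⁴/S.
1−A = 4 × 5.67×10⁻⁸ × (136)⁴ / 86.1 = 0.901.

A ≈ 0.10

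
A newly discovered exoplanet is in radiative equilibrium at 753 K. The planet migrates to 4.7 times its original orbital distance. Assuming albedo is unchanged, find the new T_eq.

T_eq ∝ L^(1/4) · d^(−1/2).
T′ = 753 / 4.7^(1/2) = 347 K.

T_eq ≈ 347 K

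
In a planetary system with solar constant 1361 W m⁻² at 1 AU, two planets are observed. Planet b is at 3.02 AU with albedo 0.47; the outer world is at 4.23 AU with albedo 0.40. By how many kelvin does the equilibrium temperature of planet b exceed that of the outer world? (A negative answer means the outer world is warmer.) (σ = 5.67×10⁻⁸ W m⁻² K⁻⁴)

ΔT ≈ 17.6 K

T_eq = [S₀(1−A)/(4σd²)]^(1/4), so T ∝ (1−A)^(1/4) / √d.
T₁ = [1361×0.53/(4×5.67×10⁻⁸×3.02²)]^(1/4) = 136.65 K.
T₂ = [1361×0.60/(4×5.67×10⁻⁸×4.23²)]^(1/4) = 119.10 K.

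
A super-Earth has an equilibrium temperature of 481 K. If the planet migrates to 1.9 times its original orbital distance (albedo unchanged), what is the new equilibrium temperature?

T_eq ∝ L^(1/4) · d^(−1/2).
T′ = 481 / 1.9^(1/2) = 349 K.

T_eq ≈ 349 K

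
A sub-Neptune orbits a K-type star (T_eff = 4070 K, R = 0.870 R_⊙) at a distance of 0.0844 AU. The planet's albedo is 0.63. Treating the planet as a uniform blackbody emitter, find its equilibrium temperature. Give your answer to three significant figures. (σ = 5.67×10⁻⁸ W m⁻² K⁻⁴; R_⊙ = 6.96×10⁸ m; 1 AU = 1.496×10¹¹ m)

R_⋆ = 0.870 × 6.96×10⁸ = 6.06×10⁸ m.
d = 0.0844 AU = 1.26×10¹⁰ m.
L = 4πR_⋆²σT_⋆⁴ = 4π(6.06×10⁸)² × 5.67×10⁻⁸ × (4070)⁴ = 7.17×10²⁵ W.
S = L/(4πd²) = 3.58×10⁴ W m⁻².
Energy balance: absorbed = emitted ⇒ πR²·S(1−A) = 4πR²·σT_eq⁴, so T_eq⁴ = S(1−A)/(4σ).
T_eq = [3.58×10⁴ × 0.37 / (4 × 5.67×10⁻⁸)]^(1/4) = (5.84×10¹⁰)^(1/4) = 492 K.

T_eq ≈ 492 K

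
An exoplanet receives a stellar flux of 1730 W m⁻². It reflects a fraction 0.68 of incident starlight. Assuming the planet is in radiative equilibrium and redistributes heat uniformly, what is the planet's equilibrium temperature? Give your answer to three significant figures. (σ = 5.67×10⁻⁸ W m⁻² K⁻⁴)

Energy balance: absorbed = emitted ⇒ πR²·S(1−A) = 4πR²·σT_eq⁴, so T_eq⁴ = S(1−A)/(4σ).
T_eq = [1730 × 0.32 / (4 × 5.67×10⁻⁸)]^(1/4) = (2.44×10⁹)^(1/4) = 222 K.

T_eq ≈ 222 K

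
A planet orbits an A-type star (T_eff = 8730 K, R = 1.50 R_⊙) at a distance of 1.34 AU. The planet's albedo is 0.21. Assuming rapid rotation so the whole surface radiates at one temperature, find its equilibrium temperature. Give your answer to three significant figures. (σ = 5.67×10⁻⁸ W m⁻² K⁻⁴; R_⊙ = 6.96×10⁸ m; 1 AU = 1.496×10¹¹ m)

R_⋆ = 1.50 × 6.96×10⁸ = 1.04×10⁹ m.
d = 1.34 AU = 2.00×10¹¹ m.
L = 4πR_⋆²σT_⋆⁴ = 4π(1.04×10⁹)² × 5.67×10⁻⁸ × (8730)⁴ = 4.51×10²⁷ W.
S = L/(4πd²) = 8930 W m⁻².
Energy balance: absorbed = emitted ⇒ πR²·S(1−A) = 4πR²·σT_eq⁴, so T_eq⁴ = S(1−A)/(4σ).
T_eq = [8930 × 0.79 / (4 × 5.67×10⁻⁸)]^(1/4) = (3.11×10¹⁰)^(1/4) = 420 K.

T_eq ≈ 420 K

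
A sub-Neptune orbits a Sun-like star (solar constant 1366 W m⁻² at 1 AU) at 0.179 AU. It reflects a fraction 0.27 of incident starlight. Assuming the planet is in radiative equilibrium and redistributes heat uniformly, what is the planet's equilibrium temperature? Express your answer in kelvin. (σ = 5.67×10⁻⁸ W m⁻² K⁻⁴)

Flux at 0.179 AU: S = 1366/0.179² = 4.26×10⁴ W m⁻².
Energy balance: absorbed = emitted ⇒ πR²·S(1−A) = 4πR²·σT_eq⁴, so T_eq⁴ = S(1−A)/(4σ).
T_eq = [4.26×10⁴ × 0.73 / (4 × 5.67×10⁻⁸)]^(1/4) = (1.37×10¹¹)^(1/4) = 609 K.

T_eq ≈ 609 K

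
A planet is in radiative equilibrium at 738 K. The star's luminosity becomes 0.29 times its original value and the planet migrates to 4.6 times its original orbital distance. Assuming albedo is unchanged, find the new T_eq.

T_eq ∝ L^(1/4) · d^(−1/2).
T′ = 738 × 0.29^(1/4) / 4.6^(1/2) = 253 K.

T_eq ≈ 253 K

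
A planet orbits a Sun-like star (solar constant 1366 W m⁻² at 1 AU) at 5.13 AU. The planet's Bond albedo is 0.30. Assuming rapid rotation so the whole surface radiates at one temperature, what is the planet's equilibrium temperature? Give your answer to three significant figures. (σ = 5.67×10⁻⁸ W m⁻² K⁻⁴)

T_eq ≈ 113 K

Flux at 5.13 AU: S = 1366/5.13² = 51.9 W m⁻².
Energy balance: absorbed = emitted ⇒ πR²·S(1−A) = 4πR²·σT_eq⁴, so T_eq⁴ = S(1−A)/(4σ).
T_eq = [51.9 × 0.70 / (4 × 5.67×10⁻⁸)]^(1/4) = (1.60×10⁸)^(1/4) = 113 K.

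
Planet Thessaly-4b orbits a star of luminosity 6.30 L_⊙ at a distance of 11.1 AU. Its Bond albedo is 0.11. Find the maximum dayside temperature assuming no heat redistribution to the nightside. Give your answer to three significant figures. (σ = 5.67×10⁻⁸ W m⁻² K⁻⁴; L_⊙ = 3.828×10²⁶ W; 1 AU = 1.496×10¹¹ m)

T_ss ≈ 182 K

d = 11.1 AU = 1.66×10¹² m.
L = 6.30 × 3.828×10²⁶ = 2.41×10²⁷ W.
Flux: S = L/(4πd²) = 2.41×10²⁷/(4π×(1.66×10¹²)²) = 69.6 W m⁻².
With no redistribution each surface element balances locally: S(1−A) = σT⁴.
T = [69.6 × 0.89 / 5.67×10⁻⁸]^(1/4) = (1.09×10⁹)^(1/4) = 182 K.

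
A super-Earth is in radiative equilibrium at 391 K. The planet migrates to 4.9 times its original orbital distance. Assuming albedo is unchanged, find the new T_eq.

T_eq ≈ 177 K

T_eq ∝ L^(1/4) · d^(−1/2).
T′ = 391 / 4.9^(1/2) = 177 K.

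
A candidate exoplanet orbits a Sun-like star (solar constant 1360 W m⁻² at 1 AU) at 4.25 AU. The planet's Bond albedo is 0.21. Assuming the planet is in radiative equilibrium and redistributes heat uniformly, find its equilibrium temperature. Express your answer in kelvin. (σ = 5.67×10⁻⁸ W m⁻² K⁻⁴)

Flux at 4.25 AU: S = 1360/4.25² = 75.3 W m⁻².
Energy balance: absorbed = emitted ⇒ πR²·S(1−A) = 4πR²·σT_eq⁴, so T_eq⁴ = S(1−A)/(4σ).
T_eq = [75.3 × 0.79 / (4 × 5.67×10⁻⁸)]^(1/4) = (2.62×10⁸)^(1/4) = 127 K.

T_eq ≈ 127 K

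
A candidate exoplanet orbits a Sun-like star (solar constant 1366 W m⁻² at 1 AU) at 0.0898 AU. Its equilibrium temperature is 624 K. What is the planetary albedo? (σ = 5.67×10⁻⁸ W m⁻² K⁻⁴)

Flux at 0.0898 AU: S = 1366/0.0898² = 1.69×10⁵ W m⁻².
From T_eq⁴ = S(1−A)/(4σ): 1−A = 4σT_eq⁴/S.
1−A = 4 × 5.67×10⁻⁸ × (624)⁴ / 1.69×10⁵ = 0.203.

A ≈ 0.80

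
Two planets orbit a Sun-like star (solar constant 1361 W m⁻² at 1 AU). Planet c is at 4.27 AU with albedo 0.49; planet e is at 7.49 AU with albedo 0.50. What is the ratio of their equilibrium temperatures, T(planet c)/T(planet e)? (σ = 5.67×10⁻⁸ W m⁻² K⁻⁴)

T₁/T₂ ≈ 1.331

T_eq = [S₀(1−A)/(4σd²)]^(1/4), so T ∝ (1−A)^(1/4) / √d.
T₁ = [1361×0.51/(4×5.67×10⁻⁸×4.27²)]^(1/4) = 113.82 K.
T₂ = [1361×0.50/(4×5.67×10⁻⁸×7.49²)]^(1/4) = 85.52 K.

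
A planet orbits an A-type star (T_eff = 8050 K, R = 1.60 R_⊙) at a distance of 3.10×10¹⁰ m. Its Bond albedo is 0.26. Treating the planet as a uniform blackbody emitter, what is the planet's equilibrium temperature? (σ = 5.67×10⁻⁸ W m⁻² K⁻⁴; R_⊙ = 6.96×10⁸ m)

T_eq ≈ 1000 K

R_⋆ = 1.60 × 6.96×10⁸ = 1.11×10⁹ m.
L = 4πR_⋆²σT_⋆⁴ = 4π(1.11×10⁹)² × 5.67×10⁻⁸ × (8050)⁴ = 3.71×10²⁷ W.
S = L/(4πd²) = 3.07×10⁵ W m⁻².
Energy balance: absorbed = emitted ⇒ πR²·S(1−A) = 4πR²·σT_eq⁴, so T_eq⁴ = S(1−A)/(4σ).
T_eq = [3.07×10⁵ × 0.74 / (4 × 5.67×10⁻⁸)]^(1/4) = (1.00×10¹²)^(1/4) = 1000 K.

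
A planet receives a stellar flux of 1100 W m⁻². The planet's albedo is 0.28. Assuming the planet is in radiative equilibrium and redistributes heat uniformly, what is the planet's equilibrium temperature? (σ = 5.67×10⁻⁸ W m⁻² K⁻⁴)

T_eq ≈ 243 K

Energy balance: absorbed = emitted ⇒ πR²·S(1−A) = 4πR²·σT_eq⁴, so T_eq⁴ = S(1−A)/(4σ).
T_eq = [1100 × 0.72 / (4 × 5.67×10⁻⁸)]^(1/4) = (3.49×10⁹)^(1/4) = 243 K.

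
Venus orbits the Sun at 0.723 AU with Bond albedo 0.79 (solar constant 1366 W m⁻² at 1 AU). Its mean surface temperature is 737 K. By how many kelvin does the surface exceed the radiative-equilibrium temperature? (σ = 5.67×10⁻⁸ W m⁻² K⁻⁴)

S = 1366/0.723² = 2613 W m⁻².
T_eq = [S(1−A)/(4σ)]^(1/4) = [2613×0.21/(4×5.67×10⁻⁸)]^(1/4) = 221.8 K.
ΔT = T_surf − T_eq = 737 − 221.8.

ΔT ≈ 515.2 K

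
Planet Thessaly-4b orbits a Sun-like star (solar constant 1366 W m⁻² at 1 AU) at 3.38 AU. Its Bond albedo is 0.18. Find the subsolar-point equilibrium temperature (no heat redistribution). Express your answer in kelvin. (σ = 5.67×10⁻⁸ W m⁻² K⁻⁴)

Flux at 3.38 AU: S = 1366/3.38² = 120 W m⁻².
At the subsolar point the surface absorbs S(1−A) and emits σT⁴ per unit area — no factor of 4, since only the local patch is in balance.
T = [120 × 0.82 / 5.67×10⁻⁸]^(1/4) = (1.73×10⁹)^(1/4) = 204 K.

T_ss ≈ 204 K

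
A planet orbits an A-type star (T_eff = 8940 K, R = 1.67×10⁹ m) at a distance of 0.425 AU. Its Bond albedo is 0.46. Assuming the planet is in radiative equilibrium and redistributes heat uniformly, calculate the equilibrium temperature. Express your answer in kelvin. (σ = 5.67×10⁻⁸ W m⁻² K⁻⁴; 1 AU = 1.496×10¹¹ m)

T_eq ≈ 878 K

d = 0.425 AU = 6.36×10¹⁰ m.
L = 4πR_⋆²σT_⋆⁴ = 4π(1.67×10⁹)² × 5.67×10⁻⁸ × (8940)⁴ = 1.27×10²⁸ W.
S = L/(4πd²) = 2.50×10⁵ W m⁻².
Energy balance: absorbed = emitted ⇒ πR²·S(1−A) = 4πR²·σT_eq⁴, so T_eq⁴ = S(1−A)/(4σ).
T_eq = [2.50×10⁵ × 0.54 / (4 × 5.67×10⁻⁸)]^(1/4) = (5.95×10¹¹)^(1/4) = 878 K.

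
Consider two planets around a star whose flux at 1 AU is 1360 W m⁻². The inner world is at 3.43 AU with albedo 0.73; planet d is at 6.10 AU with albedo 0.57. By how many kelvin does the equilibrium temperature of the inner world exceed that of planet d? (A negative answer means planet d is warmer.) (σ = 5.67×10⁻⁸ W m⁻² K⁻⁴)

ΔT ≈ 17.1 K

T_eq = [S₀(1−A)/(4σd²)]^(1/4), so T ∝ (1−A)^(1/4) / √d.
T₁ = [1360×0.27/(4×5.67×10⁻⁸×3.43²)]^(1/4) = 108.31 K.
T₂ = [1360×0.43/(4×5.67×10⁻⁸×6.10²)]^(1/4) = 91.24 K.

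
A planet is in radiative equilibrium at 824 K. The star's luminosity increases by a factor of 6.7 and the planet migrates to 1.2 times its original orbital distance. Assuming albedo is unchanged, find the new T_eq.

T_eq ∝ L^(1/4) · d^(−1/2).
T′ = 824 × 6.7^(1/4) / 1.2^(1/2) = 1210 K.

T_eq ≈ 1210 K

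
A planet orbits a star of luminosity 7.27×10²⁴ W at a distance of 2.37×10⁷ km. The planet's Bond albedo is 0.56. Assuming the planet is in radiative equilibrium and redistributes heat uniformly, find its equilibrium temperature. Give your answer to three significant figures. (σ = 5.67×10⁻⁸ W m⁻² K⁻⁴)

d = 2.37×10⁷ km = 2.37×10¹⁰ m.
Flux: S = L/(4πd²) = 7.27×10²⁴/(4π×(2.37×10¹⁰)²) = 1030 W m⁻².
Energy balance: absorbed = emitted ⇒ πR²·S(1−A) = 4πR²·σT_eq⁴, so T_eq⁴ = S(1−A)/(4σ).
T_eq = [1030 × 0.44 / (4 × 5.67×10⁻⁸)]^(1/4) = (2.00×10⁹)^(1/4) = 211 K.

T_eq ≈ 211 K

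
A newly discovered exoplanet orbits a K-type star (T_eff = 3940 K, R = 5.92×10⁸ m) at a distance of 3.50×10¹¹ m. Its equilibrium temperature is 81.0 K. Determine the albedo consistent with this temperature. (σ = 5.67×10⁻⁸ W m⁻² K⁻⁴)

L = 4πR_⋆²σT_⋆⁴ = 4π(5.92×10⁸)² × 5.67×10⁻⁸ × (3940)⁴ = 6.02×10²⁵ W.
S = L/(4πd²) = 39.1 W m⁻².
From T_eq⁴ = S(1−A)/(4σ): 1−A = 4σT_eq⁴/S.
1−A = 4 × 5.67×10⁻⁸ × (81.0)⁴ / 39.1 = 0.250.

A ≈ 0.75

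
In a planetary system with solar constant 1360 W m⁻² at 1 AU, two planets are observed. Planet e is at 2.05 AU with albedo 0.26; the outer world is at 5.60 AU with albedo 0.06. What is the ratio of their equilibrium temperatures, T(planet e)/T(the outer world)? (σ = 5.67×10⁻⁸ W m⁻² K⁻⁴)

T₁/T₂ ≈ 1.557

T_eq = [S₀(1−A)/(4σd²)]^(1/4), so T ∝ (1−A)^(1/4) / √d.
T₁ = [1360×0.74/(4×5.67×10⁻⁸×2.05²)]^(1/4) = 180.26 K.
T₂ = [1360×0.94/(4×5.67×10⁻⁸×5.60²)]^(1/4) = 115.79 K.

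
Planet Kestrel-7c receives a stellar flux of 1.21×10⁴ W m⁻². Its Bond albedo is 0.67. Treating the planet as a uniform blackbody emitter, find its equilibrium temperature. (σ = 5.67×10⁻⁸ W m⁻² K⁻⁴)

Energy balance: absorbed = emitted ⇒ πR²·S(1−A) = 4πR²·σT_eq⁴, so T_eq⁴ = S(1−A)/(4σ).
T_eq = [1.21×10⁴ × 0.33 / (4 × 5.67×10⁻⁸)]^(1/4) = (1.76×10¹⁰)^(1/4) = 364 K.

T_eq ≈ 364 K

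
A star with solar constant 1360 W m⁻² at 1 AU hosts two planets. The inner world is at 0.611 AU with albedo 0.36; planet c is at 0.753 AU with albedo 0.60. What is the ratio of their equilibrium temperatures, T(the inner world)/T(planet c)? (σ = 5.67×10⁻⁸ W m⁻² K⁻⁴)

T₁/T₂ ≈ 1.249

T_eq = [S₀(1−A)/(4σd²)]^(1/4), so T ∝ (1−A)^(1/4) / √d.
T₁ = [1360×0.64/(4×5.67×10⁻⁸×0.611²)]^(1/4) = 318.42 K.
T₂ = [1360×0.40/(4×5.67×10⁻⁸×0.753²)]^(1/4) = 255.03 K.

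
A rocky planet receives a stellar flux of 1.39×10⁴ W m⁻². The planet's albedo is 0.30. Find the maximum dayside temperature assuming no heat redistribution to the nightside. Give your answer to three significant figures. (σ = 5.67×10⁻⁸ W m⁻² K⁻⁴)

T_ss ≈ 644 K

With no redistribution each surface element balances locally: S(1−A) = σT⁴.
T = [1.39×10⁴ × 0.70 / 5.67×10⁻⁸]^(1/4) = (1.72×10¹¹)^(1/4) = 644 K.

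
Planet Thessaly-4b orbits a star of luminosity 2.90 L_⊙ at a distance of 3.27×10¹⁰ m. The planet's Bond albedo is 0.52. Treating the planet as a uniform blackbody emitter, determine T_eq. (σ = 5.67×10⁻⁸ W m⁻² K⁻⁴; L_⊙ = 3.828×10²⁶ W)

L = 2.90 × 3.828×10²⁶ = 1.11×10²⁷ W.
Flux: S = L/(4πd²) = 1.11×10²⁷/(4π×(3.27×10¹⁰)²) = 8.26×10⁴ W m⁻².
Energy balance: absorbed = emitted ⇒ πR²·S(1−A) = 4πR²·σT_eq⁴, so T_eq⁴ = S(1−A)/(4σ).
T_eq = [8.26×10⁴ × 0.48 / (4 × 5.67×10⁻⁸)]^(1/4) = (1.75×10¹¹)^(1/4) = 647 K.

T_eq ≈ 647 K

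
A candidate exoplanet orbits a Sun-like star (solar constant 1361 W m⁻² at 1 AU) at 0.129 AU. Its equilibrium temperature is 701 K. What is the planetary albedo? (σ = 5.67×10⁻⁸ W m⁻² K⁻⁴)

A ≈ 0.33

Flux at 0.129 AU: S = 1361/0.129² = 8.18×10⁴ W m⁻².
From T_eq⁴ = S(1−A)/(4σ): 1−A = 4σT_eq⁴/S.
1−A = 4 × 5.67×10⁻⁸ × (701)⁴ / 8.18×10⁴ = 0.670.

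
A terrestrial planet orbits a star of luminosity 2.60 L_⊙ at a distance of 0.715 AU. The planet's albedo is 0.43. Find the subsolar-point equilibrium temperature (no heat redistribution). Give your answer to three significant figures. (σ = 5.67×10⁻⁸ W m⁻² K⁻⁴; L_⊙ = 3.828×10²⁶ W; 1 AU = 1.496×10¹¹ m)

d = 0.715 AU = 1.07×10¹¹ m.
L = 2.60 × 3.828×10²⁶ = 9.95×10²⁶ W.
Flux: S = L/(4πd²) = 9.95×10²⁶/(4π×(1.07×10¹¹)²) = 6920 W m⁻².
At the subsolar point the surface absorbs S(1−A) and emits σT⁴ per unit area — no factor of 4, since only the local patch is in balance.
T = [6920 × 0.57 / 5.67×10⁻⁸]^(1/4) = (6.96×10¹⁰)^(1/4) = 514 K.

T_ss ≈ 514 K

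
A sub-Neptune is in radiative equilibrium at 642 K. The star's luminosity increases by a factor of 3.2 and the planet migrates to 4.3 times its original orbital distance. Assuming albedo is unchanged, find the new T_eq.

T_eq ≈ 414 K

T_eq ∝ L^(1/4) · d^(−1/2).
T′ = 642 × 3.2^(1/4) / 4.3^(1/2) = 414 K.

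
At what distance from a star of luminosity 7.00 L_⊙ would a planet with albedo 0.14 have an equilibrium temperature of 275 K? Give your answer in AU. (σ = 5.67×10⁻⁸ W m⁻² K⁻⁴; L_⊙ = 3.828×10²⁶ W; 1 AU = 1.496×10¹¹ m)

d ≈ 2.51 AU

L = 7.00 × 3.828×10²⁶ = 2.68×10²⁷ W.
From T_eq⁴ = L(1−A)/(16πσd²): d = √[L(1−A)/(16πσT_eq⁴)].
d = √[2.68×10²⁷ × 0.86 / (16π × 5.67×10⁻⁸ × (275)⁴)] = 3.76×10¹¹ m = 2.51 AU.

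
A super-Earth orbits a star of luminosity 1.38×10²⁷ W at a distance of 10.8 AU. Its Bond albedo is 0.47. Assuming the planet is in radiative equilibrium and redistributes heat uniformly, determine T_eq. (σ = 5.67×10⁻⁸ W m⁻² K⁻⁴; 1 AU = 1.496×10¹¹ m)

T_eq ≈ 99.6 K

d = 10.8 AU = 1.62×10¹² m.
Flux: S = L/(4πd²) = 1.38×10²⁷/(4π×(1.62×10¹²)²) = 42.1 W m⁻².
Energy balance: absorbed = emitted ⇒ πR²·S(1−A) = 4πR²·σT_eq⁴, so T_eq⁴ = S(1−A)/(4σ).
T_eq = [42.1 × 0.53 / (4 × 5.67×10⁻⁸)]^(1/4) = (9.83×10⁷)^(1/4) = 99.6 K.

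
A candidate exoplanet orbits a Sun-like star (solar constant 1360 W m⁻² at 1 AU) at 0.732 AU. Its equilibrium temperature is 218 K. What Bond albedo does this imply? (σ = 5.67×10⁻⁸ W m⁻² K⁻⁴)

A ≈ 0.80

Flux at 0.732 AU: S = 1360/0.732² = 2540 W m⁻².
From T_eq⁴ = S(1−A)/(4σ): 1−A = 4σT_eq⁴/S.
1−A = 4 × 5.67×10⁻⁸ × (218)⁴ / 2540 = 0.202.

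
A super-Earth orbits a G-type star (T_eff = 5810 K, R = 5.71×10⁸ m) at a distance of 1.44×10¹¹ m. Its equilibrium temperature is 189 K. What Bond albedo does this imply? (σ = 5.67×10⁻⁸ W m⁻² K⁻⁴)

L = 4πR_⋆²σT_⋆⁴ = 4π(5.71×10⁸)² × 5.67×10⁻⁸ × (5810)⁴ = 2.65×10²⁶ W.
S = L/(4πd²) = 1020 W m⁻².
From T_eq⁴ = S(1−A)/(4σ): 1−A = 4σT_eq⁴/S.
1−A = 4 × 5.67×10⁻⁸ × (189)⁴ / 1020 = 0.285.

A ≈ 0.72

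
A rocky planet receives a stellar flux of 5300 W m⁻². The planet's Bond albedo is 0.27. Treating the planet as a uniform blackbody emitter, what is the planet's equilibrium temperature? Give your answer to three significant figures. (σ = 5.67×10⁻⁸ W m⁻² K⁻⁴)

T_eq ≈ 361 K

Energy balance: absorbed = emitted ⇒ πR²·S(1−A) = 4πR²·σT_eq⁴, so T_eq⁴ = S(1−A)/(4σ).
T_eq = [5300 × 0.73 / (4 × 5.67×10⁻⁸)]^(1/4) = (1.71×10¹⁰)^(1/4) = 361 K.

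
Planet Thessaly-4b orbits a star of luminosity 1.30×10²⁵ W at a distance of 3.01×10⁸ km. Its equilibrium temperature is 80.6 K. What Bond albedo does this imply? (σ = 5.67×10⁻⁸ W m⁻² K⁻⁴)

A ≈ 0.16

d = 3.01×10⁸ km = 3.01×10¹¹ m.
Flux: S = L/(4πd²) = 1.30×10²⁵/(4π×(3.01×10¹¹)²) = 11.4 W m⁻².
From T_eq⁴ = S(1−A)/(4σ): 1−A = 4σT_eq⁴/S.
1−A = 4 × 5.67×10⁻⁸ × (80.6)⁴ / 11.4 = 0.838.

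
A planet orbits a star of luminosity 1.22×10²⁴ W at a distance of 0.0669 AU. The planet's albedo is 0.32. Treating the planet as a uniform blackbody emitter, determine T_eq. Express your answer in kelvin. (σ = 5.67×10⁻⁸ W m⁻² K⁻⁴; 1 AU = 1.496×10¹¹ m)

d = 0.0669 AU = 1.00×10¹⁰ m.
Flux: S = L/(4πd²) = 1.22×10²⁴/(4π×(1.00×10¹⁰)²) = 969 W m⁻².
Energy balance: absorbed = emitted ⇒ πR²·S(1−A) = 4πR²·σT_eq⁴, so T_eq⁴ = S(1−A)/(4σ).
T_eq = [969 × 0.68 / (4 × 5.67×10⁻⁸)]^(1/4) = (2.91×10⁹)^(1/4) = 232 K.

T_eq ≈ 232 K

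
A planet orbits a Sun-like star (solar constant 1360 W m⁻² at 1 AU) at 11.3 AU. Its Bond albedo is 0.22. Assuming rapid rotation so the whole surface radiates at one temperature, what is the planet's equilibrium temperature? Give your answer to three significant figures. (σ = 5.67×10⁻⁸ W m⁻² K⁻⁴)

Flux at 11.3 AU: S = 1360/11.3² = 10.7 W m⁻².
Energy balance: absorbed = emitted ⇒ πR²·S(1−A) = 4πR²·σT_eq⁴, so T_eq⁴ = S(1−A)/(4σ).
T_eq = [10.7 × 0.78 / (4 × 5.67×10⁻⁸)]^(1/4) = (3.66×10⁷)^(1/4) = 77.8 K.

T_eq ≈ 77.8 K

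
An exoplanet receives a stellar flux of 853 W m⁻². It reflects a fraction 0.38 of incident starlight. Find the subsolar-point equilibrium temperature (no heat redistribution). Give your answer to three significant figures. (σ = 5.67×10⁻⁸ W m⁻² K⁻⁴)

At the subsolar point the surface absorbs S(1−A) and emits σT⁴ per unit area — no factor of 4, since only the local patch is in balance.
T = [853 × 0.62 / 5.67×10⁻⁸]^(1/4) = (9.33×10⁹)^(1/4) = 311 K.

T_ss ≈ 311 K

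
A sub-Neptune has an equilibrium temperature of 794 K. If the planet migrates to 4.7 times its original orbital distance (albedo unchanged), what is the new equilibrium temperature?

T_eq ∝ L^(1/4) · d^(−1/2).
T′ = 794 / 4.7^(1/2) = 366 K.

T_eq ≈ 366 K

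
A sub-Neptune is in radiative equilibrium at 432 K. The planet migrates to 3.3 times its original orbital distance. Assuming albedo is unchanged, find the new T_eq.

T_eq ∝ L^(1/4) · d^(−1/2).
T′ = 432 / 3.3^(1/2) = 238 K.

T_eq ≈ 238 K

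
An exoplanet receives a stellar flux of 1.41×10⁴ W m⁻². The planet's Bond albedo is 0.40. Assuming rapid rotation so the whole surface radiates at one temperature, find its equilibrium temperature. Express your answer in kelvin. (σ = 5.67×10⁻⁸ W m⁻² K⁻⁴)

T_eq ≈ 439 K

Energy balance: absorbed = emitted ⇒ πR²·S(1−A) = 4πR²·σT_eq⁴, so T_eq⁴ = S(1−A)/(4σ).
T_eq = [1.41×10⁴ × 0.60 / (4 × 5.67×10⁻⁸)]^(1/4) = (3.73×10¹⁰)^(1/4) = 439 K.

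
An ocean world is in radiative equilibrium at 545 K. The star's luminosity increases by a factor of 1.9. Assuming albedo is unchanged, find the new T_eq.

T_eq ∝ L^(1/4) · d^(−1/2).
T′ = 545 × 1.9^(1/4) = 640 K.

T_eq ≈ 640 K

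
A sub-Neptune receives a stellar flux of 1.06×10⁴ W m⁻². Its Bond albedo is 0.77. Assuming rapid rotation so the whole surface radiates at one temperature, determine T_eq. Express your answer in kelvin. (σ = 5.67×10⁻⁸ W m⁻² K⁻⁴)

T_eq ≈ 322 K

Energy balance: absorbed = emitted ⇒ πR²·S(1−A) = 4πR²·σT_eq⁴, so T_eq⁴ = S(1−A)/(4σ).
T_eq = [1.06×10⁴ × 0.23 / (4 × 5.67×10⁻⁸)]^(1/4) = (1.07×10¹⁰)^(1/4) = 322 K.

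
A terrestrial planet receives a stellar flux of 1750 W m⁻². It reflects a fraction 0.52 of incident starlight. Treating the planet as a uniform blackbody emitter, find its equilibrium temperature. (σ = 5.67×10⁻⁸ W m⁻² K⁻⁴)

T_eq ≈ 247 K

Energy balance: absorbed = emitted ⇒ πR²·S(1−A) = 4πR²·σT_eq⁴, so T_eq⁴ = S(1−A)/(4σ).
T_eq = [1750 × 0.48 / (4 × 5.67×10⁻⁸)]^(1/4) = (3.70×10⁹)^(1/4) = 247 K.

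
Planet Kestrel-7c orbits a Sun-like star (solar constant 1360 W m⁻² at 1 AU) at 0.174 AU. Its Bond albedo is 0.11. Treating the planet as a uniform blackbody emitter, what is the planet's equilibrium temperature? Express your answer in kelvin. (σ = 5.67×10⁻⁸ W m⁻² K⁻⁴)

Flux at 0.174 AU: S = 1360/0.174² = 4.49×10⁴ W m⁻².
Energy balance: absorbed = emitted ⇒ πR²·S(1−A) = 4πR²·σT_eq⁴, so T_eq⁴ = S(1−A)/(4σ).
T_eq = [4.49×10⁴ × 0.89 / (4 × 5.67×10⁻⁸)]^(1/4) = (1.76×10¹¹)^(1/4) = 648 K.

T_eq ≈ 648 K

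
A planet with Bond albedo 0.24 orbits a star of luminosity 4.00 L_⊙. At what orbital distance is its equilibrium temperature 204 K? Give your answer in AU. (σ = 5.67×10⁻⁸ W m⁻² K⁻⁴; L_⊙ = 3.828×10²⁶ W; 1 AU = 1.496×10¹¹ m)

d ≈ 3.25 AU

L = 4.00 × 3.828×10²⁶ = 1.53×10²⁷ W.
From T_eq⁴ = L(1−A)/(16πσd²): d = √[L(1−A)/(16πσT_eq⁴)].
d = √[1.53×10²⁷ × 0.76 / (16π × 5.67×10⁻⁸ × (204)⁴)] = 4.86×10¹¹ m = 3.25 AU.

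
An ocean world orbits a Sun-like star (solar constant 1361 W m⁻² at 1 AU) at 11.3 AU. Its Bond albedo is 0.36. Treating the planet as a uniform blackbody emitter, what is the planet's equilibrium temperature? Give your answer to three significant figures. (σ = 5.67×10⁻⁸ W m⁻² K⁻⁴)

T_eq ≈ 74.1 K

Flux at 11.3 AU: S = 1361/11.3² = 10.7 W m⁻².
Energy balance: absorbed = emitted ⇒ πR²·S(1−A) = 4πR²·σT_eq⁴, so T_eq⁴ = S(1−A)/(4σ).
T_eq = [10.7 × 0.64 / (4 × 5.67×10⁻⁸)]^(1/4) = (3.01×10⁷)^(1/4) = 74.1 K.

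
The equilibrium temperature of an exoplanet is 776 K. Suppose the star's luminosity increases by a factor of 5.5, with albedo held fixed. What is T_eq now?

T_eq ≈ 1190 K

T_eq ∝ L^(1/4) · d^(−1/2).
T′ = 776 × 5.5^(1/4) = 1190 K.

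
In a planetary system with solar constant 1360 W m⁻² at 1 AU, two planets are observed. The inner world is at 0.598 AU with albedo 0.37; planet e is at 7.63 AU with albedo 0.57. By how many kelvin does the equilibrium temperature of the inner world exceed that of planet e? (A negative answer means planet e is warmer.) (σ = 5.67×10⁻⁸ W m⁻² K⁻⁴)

ΔT ≈ 239.0 K

T_eq = [S₀(1−A)/(4σd²)]^(1/4), so T ∝ (1−A)^(1/4) / √d.
T₁ = [1360×0.63/(4×5.67×10⁻⁸×0.598²)]^(1/4) = 320.60 K.
T₂ = [1360×0.43/(4×5.67×10⁻⁸×7.63²)]^(1/4) = 81.58 K.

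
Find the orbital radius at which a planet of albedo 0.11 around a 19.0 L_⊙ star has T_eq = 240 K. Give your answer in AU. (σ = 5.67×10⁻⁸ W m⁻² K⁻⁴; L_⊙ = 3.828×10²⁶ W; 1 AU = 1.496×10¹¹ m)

d ≈ 5.53 AU

L = 19.0 × 3.828×10²⁶ = 7.27×10²⁷ W.
From T_eq⁴ = L(1−A)/(16πσd²): d = √[L(1−A)/(16πσT_eq⁴)].
d = √[7.27×10²⁷ × 0.89 / (16π × 5.67×10⁻⁸ × (240)⁴)] = 8.27×10¹¹ m = 5.53 AU.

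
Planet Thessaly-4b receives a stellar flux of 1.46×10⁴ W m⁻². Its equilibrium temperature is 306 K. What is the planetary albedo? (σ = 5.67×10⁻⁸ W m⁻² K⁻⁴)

From T_eq⁴ = S(1−A)/(4σ): 1−A = 4σT_eq⁴/S.
1−A = 4 × 5.67×10⁻⁸ × (306)⁴ / 1.46×10⁴ = 0.136.

A ≈ 0.86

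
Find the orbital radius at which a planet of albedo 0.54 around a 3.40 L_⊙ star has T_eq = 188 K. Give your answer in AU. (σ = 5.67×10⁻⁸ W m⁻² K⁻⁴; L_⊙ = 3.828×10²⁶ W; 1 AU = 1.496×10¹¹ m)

L = 3.40 × 3.828×10²⁶ = 1.30×10²⁷ W.
From T_eq⁴ = L(1−A)/(16πσd²): d = √[L(1−A)/(16πσT_eq⁴)].
d = √[1.30×10²⁷ × 0.46 / (16π × 5.67×10⁻⁸ × (188)⁴)] = 4.10×10¹¹ m = 2.74 AU.

d ≈ 2.74 AU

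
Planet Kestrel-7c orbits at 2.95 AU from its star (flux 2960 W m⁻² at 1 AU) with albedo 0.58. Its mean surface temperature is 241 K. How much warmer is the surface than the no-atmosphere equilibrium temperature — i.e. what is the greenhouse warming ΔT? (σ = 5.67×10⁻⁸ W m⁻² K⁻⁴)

S = 2960/2.95² = 340.1 W m⁻².
T_eq = [S(1−A)/(4σ)]^(1/4) = [340.1×0.42/(4×5.67×10⁻⁸)]^(1/4) = 158.4 K.
ΔT = T_surf − T_eq = 241 − 158.4.

ΔT ≈ 82.6 K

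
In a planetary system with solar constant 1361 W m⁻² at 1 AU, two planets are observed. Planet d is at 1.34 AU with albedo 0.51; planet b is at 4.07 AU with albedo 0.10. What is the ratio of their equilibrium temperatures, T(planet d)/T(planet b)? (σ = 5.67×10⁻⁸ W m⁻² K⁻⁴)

T_eq = [S₀(1−A)/(4σd²)]^(1/4), so T ∝ (1−A)^(1/4) / √d.
T₁ = [1361×0.49/(4×5.67×10⁻⁸×1.34²)]^(1/4) = 201.16 K.
T₂ = [1361×0.90/(4×5.67×10⁻⁸×4.07²)]^(1/4) = 134.37 K.

T₁/T₂ ≈ 1.497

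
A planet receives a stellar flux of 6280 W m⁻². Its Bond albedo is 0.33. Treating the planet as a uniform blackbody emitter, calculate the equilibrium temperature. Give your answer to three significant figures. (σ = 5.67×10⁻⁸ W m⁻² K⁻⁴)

Energy balance: absorbed = emitted ⇒ πR²·S(1−A) = 4πR²·σT_eq⁴, so T_eq⁴ = S(1−A)/(4σ).
T_eq = [6280 × 0.67 / (4 × 5.67×10⁻⁸)]^(1/4) = (1.86×10¹⁰)^(1/4) = 369 K.

T_eq ≈ 369 K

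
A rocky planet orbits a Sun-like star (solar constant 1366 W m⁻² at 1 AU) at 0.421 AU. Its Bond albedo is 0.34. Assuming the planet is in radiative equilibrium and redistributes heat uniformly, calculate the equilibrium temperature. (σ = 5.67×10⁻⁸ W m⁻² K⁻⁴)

Flux at 0.421 AU: S = 1366/0.421² = 7710 W m⁻².
Energy balance: absorbed = emitted ⇒ πR²·S(1−A) = 4πR²·σT_eq⁴, so T_eq⁴ = S(1−A)/(4σ).
T_eq = [7710 × 0.66 / (4 × 5.67×10⁻⁸)]^(1/4) = (2.24×10¹⁰)^(1/4) = 387 K.

T_eq ≈ 387 K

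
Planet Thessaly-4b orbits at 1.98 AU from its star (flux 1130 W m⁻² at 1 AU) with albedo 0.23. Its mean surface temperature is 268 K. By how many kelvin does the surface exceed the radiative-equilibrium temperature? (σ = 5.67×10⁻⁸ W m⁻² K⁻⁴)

ΔT ≈ 91.1 K

S = 1130/1.98² = 288.2 W m⁻².
T_eq = [S(1−A)/(4σ)]^(1/4) = [288.2×0.77/(4×5.67×10⁻⁸)]^(1/4) = 176.9 K.
ΔT = T_surf − T_eq = 268 − 176.9.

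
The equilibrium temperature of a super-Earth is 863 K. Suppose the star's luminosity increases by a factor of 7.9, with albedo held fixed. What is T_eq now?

T_eq ∝ L^(1/4) · d^(−1/2).
T′ = 863 × 7.9^(1/4) = 1450 K.

T_eq ≈ 1450 K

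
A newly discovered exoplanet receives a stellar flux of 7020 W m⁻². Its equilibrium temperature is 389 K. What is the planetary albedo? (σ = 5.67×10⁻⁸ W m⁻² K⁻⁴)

From T_eq⁴ = S(1−A)/(4σ): 1−A = 4σT_eq⁴/S.
1−A = 4 × 5.67×10⁻⁸ × (389)⁴ / 7020 = 0.740.

A ≈ 0.26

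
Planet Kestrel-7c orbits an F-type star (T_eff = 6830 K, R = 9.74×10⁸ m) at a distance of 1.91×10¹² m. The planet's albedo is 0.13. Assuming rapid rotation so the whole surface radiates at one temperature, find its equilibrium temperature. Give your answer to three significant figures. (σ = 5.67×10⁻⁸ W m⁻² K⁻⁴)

L = 4πR_⋆²σT_⋆⁴ = 4π(9.74×10⁸)² × 5.67×10⁻⁸ × (6830)⁴ = 1.47×10²⁷ W.
S = L/(4πd²) = 32.1 W m⁻².
Energy balance: absorbed = emitted ⇒ πR²·S(1−A) = 4πR²·σT_eq⁴, so T_eq⁴ = S(1−A)/(4σ).
T_eq = [32.1 × 0.87 / (4 × 5.67×10⁻⁸)]^(1/4) = (1.23×10⁸)^(1/4) = 105 K.

T_eq ≈ 105 K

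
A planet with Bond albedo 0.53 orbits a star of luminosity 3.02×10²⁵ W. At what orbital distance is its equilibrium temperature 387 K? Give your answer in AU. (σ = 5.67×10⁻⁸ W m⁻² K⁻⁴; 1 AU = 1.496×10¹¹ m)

From T_eq⁴ = L(1−A)/(16πσd²): d = √[L(1−A)/(16πσT_eq⁴)].
d = √[3.02×10²⁵ × 0.47 / (16π × 5.67×10⁻⁸ × (387)⁴)] = 1.49×10¹⁰ m = 0.0996 AU.

d ≈ 0.0996 AU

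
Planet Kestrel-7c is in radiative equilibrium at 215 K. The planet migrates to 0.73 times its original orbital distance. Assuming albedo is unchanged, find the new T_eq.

T_eq ∝ L^(1/4) · d^(−1/2).
T′ = 215 / 0.73^(1/2) = 252 K.

T_eq ≈ 252 K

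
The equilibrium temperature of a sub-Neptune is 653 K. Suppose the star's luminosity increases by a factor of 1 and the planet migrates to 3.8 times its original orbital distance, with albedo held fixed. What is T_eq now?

T_eq ∝ L^(1/4) · d^(−1/2).
T′ = 653 × 1^(1/4) / 3.8^(1/2) = 335 K.

T_eq ≈ 335 K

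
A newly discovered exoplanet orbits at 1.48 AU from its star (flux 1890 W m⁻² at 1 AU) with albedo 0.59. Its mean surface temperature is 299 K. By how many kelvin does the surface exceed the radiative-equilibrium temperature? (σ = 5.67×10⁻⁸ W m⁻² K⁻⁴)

S = 1890/1.48² = 862.9 W m⁻².
T_eq = [S(1−A)/(4σ)]^(1/4) = [862.9×0.41/(4×5.67×10⁻⁸)]^(1/4) = 198.7 K.
ΔT = T_surf − T_eq = 299 − 198.7.

ΔT ≈ 100.3 K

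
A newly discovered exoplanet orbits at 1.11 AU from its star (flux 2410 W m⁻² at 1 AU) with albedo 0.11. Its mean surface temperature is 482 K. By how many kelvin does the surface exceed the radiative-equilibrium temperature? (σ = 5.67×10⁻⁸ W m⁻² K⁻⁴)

S = 2410/1.11² = 1956 W m⁻².
T_eq = [S(1−A)/(4σ)]^(1/4) = [1956×0.89/(4×5.67×10⁻⁸)]^(1/4) = 296.0 K.
ΔT = T_surf − T_eq = 482 − 296.0.

ΔT ≈ 186.0 K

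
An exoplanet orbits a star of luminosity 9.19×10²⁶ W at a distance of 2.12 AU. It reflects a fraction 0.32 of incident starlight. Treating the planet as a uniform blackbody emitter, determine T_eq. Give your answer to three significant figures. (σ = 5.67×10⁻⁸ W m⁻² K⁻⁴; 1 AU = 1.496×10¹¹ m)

d = 2.12 AU = 3.17×10¹¹ m.
Flux: S = L/(4πd²) = 9.19×10²⁶/(4π×(3.17×10¹¹)²) = 727 W m⁻².
Energy balance: absorbed = emitted ⇒ πR²·S(1−A) = 4πR²·σT_eq⁴, so T_eq⁴ = S(1−A)/(4σ).
T_eq = [727 × 0.68 / (4 × 5.67×10⁻⁸)]^(1/4) = (2.18×10⁹)^(1/4) = 216 K.

T_eq ≈ 216 K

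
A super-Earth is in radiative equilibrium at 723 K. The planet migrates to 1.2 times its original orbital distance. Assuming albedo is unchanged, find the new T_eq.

T_eq ∝ L^(1/4) · d^(−1/2).
T′ = 723 / 1.2^(1/2) = 660 K.

T_eq ≈ 660 K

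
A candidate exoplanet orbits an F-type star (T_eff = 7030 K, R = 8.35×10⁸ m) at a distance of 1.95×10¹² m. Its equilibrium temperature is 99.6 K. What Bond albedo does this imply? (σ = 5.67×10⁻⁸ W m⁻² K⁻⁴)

L = 4πR_⋆²σT_⋆⁴ = 4π(8.35×10⁸)² × 5.67×10⁻⁸ × (7030)⁴ = 1.21×10²⁷ W.
S = L/(4πd²) = 25.4 W m⁻².
From T_eq⁴ = S(1−A)/(4σ): 1−A = 4σT_eq⁴/S.
1−A = 4 × 5.67×10⁻⁸ × (99.6)⁴ / 25.4 = 0.879.

A ≈ 0.12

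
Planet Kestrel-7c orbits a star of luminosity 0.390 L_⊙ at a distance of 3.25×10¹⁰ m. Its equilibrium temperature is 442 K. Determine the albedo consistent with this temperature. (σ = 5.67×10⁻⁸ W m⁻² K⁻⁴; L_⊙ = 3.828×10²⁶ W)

L = 0.390 × 3.828×10²⁶ = 1.49×10²⁶ W.
Flux: S = L/(4πd²) = 1.49×10²⁶/(4π×(3.25×10¹⁰)²) = 1.12×10⁴ W m⁻².
From T_eq⁴ = S(1−A)/(4σ): 1−A = 4σT_eq⁴/S.
1−A = 4 × 5.67×10⁻⁸ × (442)⁴ / 1.12×10⁴ = 0.770.

A ≈ 0.23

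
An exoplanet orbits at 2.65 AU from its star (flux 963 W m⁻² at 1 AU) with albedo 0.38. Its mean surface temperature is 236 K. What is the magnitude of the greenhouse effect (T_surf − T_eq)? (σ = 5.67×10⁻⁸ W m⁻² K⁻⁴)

S = 963/2.65² = 137.1 W m⁻².
T_eq = [S(1−A)/(4σ)]^(1/4) = [137.1×0.62/(4×5.67×10⁻⁸)]^(1/4) = 139.1 K.
ΔT = T_surf − T_eq = 236 − 139.1.

ΔT ≈ 96.9 K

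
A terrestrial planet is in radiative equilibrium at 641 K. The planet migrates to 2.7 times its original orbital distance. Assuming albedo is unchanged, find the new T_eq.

T_eq ∝ L^(1/4) · d^(−1/2).
T′ = 641 / 2.7^(1/2) = 390 K.

T_eq ≈ 390 K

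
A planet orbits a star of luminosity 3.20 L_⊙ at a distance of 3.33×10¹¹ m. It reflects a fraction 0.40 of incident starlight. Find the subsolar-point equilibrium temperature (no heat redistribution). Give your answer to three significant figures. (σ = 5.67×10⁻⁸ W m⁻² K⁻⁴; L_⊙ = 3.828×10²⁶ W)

L = 3.20 × 3.828×10²⁶ = 1.22×10²⁷ W.
Flux: S = L/(4πd²) = 1.22×10²⁷/(4π×(3.33×10¹¹)²) = 879 W m⁻².
At the subsolar point the surface absorbs S(1−A) and emits σT⁴ per unit area — no factor of 4, since only the local patch is in balance.
T = [879 × 0.60 / 5.67×10⁻⁸]^(1/4) = (9.30×10⁹)^(1/4) = 311 K.

T_ss ≈ 311 K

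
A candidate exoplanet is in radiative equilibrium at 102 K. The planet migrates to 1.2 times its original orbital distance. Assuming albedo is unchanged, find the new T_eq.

T_eq ≈ 93.1 K

T_eq ∝ L^(1/4) · d^(−1/2).
T′ = 102 / 1.2^(1/2) = 93.1 K.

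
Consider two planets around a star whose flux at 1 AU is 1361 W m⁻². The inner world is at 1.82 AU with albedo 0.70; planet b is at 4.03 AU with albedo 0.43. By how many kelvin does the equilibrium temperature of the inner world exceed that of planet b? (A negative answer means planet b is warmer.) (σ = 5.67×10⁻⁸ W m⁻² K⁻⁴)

ΔT ≈ 32.2 K

T_eq = [S₀(1−A)/(4σd²)]^(1/4), so T ∝ (1−A)^(1/4) / √d.
T₁ = [1361×0.30/(4×5.67×10⁻⁸×1.82²)]^(1/4) = 152.69 K.
T₂ = [1361×0.57/(4×5.67×10⁻⁸×4.03²)]^(1/4) = 120.47 K.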